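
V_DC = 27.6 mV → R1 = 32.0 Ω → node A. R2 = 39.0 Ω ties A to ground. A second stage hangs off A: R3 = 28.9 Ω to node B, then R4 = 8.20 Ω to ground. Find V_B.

V_B ≈ 2.27 mV

Node A sees R2 in parallel with the series input of stage 2, R3 + R4 = 37.10 Ω.
Effective lower resistance at A: R2 ‖ 37.10 = 19.01 Ω.
V_A = 27.6 × 19.01/(32.0 + 19.01) = 10.29 mV.
Then the unloaded second divider: V_B = V_A × R4/(R3+R4) = 10.29 × 0.2210 = 2.274 mV.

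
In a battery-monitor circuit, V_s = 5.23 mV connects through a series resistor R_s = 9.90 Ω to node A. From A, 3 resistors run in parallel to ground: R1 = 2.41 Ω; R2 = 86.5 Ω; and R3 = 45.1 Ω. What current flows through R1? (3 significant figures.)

I ≈ 0.399 mA

Parallel bank: R_p = 1/(1/2.41 + 1/86.5 + 1/45.1) = 2.229 Ω.
V_A by voltage divider: V_A = 5.23 × 2.229/(9.90 + 2.229) = 0.9611 mV.
Branch current I = V_A/R1 = 0.9611/2.41 = 0.3988 mA.
(Check via current divider: I_total = 0.4312 mA; share G_k/ΣG = 0.9248 → same result.)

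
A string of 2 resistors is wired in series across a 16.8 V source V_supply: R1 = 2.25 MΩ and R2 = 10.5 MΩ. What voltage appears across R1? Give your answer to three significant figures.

V ≈ 2.96 V

Total series resistance ΣR = 2.25 + 10.5 = 12.75 MΩ.
V = V_supply · R/ΣR = 16.8 × 0.1765 = 2.965 V.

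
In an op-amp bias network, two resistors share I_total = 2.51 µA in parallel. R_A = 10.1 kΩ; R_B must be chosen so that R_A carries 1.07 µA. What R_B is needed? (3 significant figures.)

Two-branch current divider: I_A = I_total · R_B/(R_A + R_B).
1.07/2.51 = R_B/(R_A + R_B) → R_B = R_A · (0.4263)/(1 − 0.4263) = 10.1 × 0.7431 = 7.505 kΩ.

R_B ≈ 7.50 kΩ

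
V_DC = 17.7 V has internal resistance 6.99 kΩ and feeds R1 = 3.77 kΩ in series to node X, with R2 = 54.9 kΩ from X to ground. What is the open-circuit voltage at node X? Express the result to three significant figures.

R1' = 6.99 + 3.77 = 10.76 kΩ (source resistance + R1).
V_th is the unloaded tap voltage: V_DC · R2/(R1'+R2) = 17.7 × 0.8361 = 14.80 V.

V_th ≈ 14.8 V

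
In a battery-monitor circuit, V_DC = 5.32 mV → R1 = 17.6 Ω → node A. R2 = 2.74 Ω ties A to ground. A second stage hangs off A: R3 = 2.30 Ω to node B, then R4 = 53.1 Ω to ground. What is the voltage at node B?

V_B ≈ 0.659 mV

The second stage (R3 + R4 = 55.40 Ω) loads node A in parallel with R2.
R2 ‖ (R3+R4) = 2.611 Ω.
V_A = 5.32 × 2.611/(17.6 + 2.611) = 0.6872 mV.
Then the unloaded second divider: V_B = V_A × R4/(R3+R4) = 0.6872 × 0.9585 = 0.6587 mV.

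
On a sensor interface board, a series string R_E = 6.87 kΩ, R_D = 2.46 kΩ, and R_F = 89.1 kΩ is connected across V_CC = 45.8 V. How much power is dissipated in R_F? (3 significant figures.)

P ≈ 19.3 mW

Series current I = V_CC/ΣR = 45.8/98.43 = 0.4653 mA.
P = I²R = 0.2165 × 89.1 = 19.29 mW.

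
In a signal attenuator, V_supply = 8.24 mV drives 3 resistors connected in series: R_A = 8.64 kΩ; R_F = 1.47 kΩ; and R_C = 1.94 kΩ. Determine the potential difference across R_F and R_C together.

V ≈ 2.33 mV

Total series resistance ΣR = 8.64 + 1.47 + 1.94 = 12.05 kΩ.
R_{R_F..R_C} = 1.47 + 1.94 = 3.410 kΩ.
By the voltage-divider rule, V = 8.24 × 3.410/12.05 = 2.332 mV.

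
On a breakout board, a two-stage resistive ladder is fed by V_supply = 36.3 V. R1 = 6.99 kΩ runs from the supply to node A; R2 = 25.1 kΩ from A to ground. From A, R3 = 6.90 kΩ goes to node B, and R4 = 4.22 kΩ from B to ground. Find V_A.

V_A ≈ 19.0 V

Looking into the second stage from A: R3 + R4 = 11.12 kΩ appears in parallel with R2.
Effective lower resistance at A: R2 ‖ 11.12 = 7.706 kΩ.
V_A = 36.3 × 7.706/(6.99 + 7.706) = 19.03 V.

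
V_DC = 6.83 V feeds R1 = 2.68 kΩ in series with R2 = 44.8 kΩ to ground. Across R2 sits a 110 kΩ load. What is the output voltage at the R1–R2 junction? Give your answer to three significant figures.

First combine the lower leg with the load: R2 ‖ R_L = 31.83 kΩ.
Then V_out = V_DC · R2'/(R1 + R2') = 6.83 × 31.83/34.51 = 6.300 V.
(Unloaded it would be 6.44 V; the load pulls it down.)

V_out ≈ 6.30 V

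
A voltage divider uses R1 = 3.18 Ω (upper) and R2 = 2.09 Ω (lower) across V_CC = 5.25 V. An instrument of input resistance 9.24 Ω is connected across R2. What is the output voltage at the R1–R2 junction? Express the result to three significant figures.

V_out ≈ 1.83 V

R2 ‖ R_L = (2.09 × 9.24)/(2.09 + 9.24) = 1.704 Ω.
Voltage divider with the loaded lower leg: V_out = 5.25 × 1.704/(3.18 + 1.704) = 5.25 × 0.3490 = 1.832 V.
(Unloaded it would be 2.08 V; the load pulls it down.)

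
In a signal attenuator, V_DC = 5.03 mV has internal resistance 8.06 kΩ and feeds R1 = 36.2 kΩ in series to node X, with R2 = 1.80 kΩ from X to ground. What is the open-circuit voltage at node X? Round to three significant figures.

R1' = 8.06 + 36.2 = 44.26 kΩ (source resistance + R1).
Open-circuit (no load on X): V_th = V_DC · R2/(R1' + R2) = 5.03 × 1.80/(44.26 + 1.80) = 0.1966 mV.

V_th ≈ 0.197 mV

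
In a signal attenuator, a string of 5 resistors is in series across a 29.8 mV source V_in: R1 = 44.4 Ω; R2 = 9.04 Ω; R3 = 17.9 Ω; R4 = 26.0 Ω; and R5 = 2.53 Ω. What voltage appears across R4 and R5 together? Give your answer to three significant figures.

V ≈ 8.51 mV

Total series resistance ΣR = 44.4 + 9.04 + 17.9 + 26.0 + 2.53 = 99.87 Ω.
R_{R4..R5} = 26.0 + 2.53 = 28.53 Ω.
By the voltage-divider rule, V = 29.8 × 28.53/99.87 = 8.513 mV.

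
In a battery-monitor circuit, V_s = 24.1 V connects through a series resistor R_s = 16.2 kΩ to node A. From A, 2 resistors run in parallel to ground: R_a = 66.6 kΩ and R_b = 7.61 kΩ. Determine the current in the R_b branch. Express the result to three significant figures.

I ≈ 0.939 mA

Equivalent of the parallel group: R_p = 6.830 kΩ.
Node voltage V_A = V_s · R_p/(R_s + R_p) = 24.1 × 0.2966 = 7.147 V.
Branch current I = V_A/R_b = 7.147/7.61 = 0.9392 mA.
(Equivalently: I_total = 1.046 mA, then current-divider fraction G_k/ΣG = 0.8975.)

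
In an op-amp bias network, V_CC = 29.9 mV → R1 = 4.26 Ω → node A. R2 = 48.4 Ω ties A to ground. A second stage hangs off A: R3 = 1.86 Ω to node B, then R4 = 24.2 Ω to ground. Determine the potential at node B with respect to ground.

V_B ≈ 22.2 mV

The second stage (R3 + R4 = 26.06 Ω) loads node A in parallel with R2.
Effective lower resistance at A: R2 ‖ 26.06 = 16.94 Ω.
V_A = 29.9 × 16.94/(4.26 + 16.94) = 23.89 mV.
Stage 2 is unloaded, so V_B = V_A · R4/(R3+R4) = 23.89 × 24.2/26.06 = 22.19 mV.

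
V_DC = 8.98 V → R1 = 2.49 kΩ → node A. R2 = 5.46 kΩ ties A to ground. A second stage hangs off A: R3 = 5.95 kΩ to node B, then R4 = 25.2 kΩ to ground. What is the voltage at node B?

Looking into the second stage from A: R3 + R4 = 31.15 kΩ appears in parallel with R2.
Effective lower resistance at A: R2 ‖ 31.15 = 4.646 kΩ.
V_A = 8.98 × 4.646/(2.49 + 4.646) = 5.846 V.
Then the unloaded second divider: V_B = V_A × R4/(R3+R4) = 5.846 × 0.8090 = 4.730 V.

V_B ≈ 4.73 V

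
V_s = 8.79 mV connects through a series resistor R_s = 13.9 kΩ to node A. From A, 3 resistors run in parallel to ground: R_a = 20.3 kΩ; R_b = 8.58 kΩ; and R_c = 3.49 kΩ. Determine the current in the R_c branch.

Combine the parallel branches: R_p = (1/20.3 + 1/8.58 + 1/3.49)⁻¹ = 2.211 kΩ.
V_A by voltage divider: V_A = 8.79 × 2.211/(13.9 + 2.211) = 1.206 mV.
I(R_c) = V_A / R_c = 1.206/3.49 = 0.3456 µA.

I ≈ 0.346 µA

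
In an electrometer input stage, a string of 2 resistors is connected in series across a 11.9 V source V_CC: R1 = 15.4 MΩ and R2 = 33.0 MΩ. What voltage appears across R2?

Series total: ΣR = 15.4 + 33.0 = 48.40 MΩ.
Voltage divider: V = V_CC · (33.00 / 48.40) = 11.9 × 0.6818 = 8.114 V.

V ≈ 8.11 V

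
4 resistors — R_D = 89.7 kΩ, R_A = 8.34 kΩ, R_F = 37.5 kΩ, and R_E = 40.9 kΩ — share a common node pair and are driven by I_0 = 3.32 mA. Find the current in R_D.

Total conductance ΣG = 1/89.7 + 1/8.34 + 1/37.5 + 1/40.9 = 0.1822 (units of 1/kΩ).
R_D takes the fraction G_k/ΣG = 0.01115/0.1822 = 0.06120, so I = 3.32 × 0.06120 = 0.2032 mA.

I ≈ 0.203 mA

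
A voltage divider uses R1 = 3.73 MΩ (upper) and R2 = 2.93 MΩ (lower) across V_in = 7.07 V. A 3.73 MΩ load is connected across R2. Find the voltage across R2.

The load sits in parallel with R2, giving an effective lower resistance R2' = R2·R_L/(R2+R_L) = 1.641 MΩ.
Voltage divider with the loaded lower leg: V_out = 7.07 × 1.641/(3.73 + 1.641) = 7.07 × 0.3055 = 2.160 V.
(Unloaded it would be 3.11 V; the load pulls it down.)

V_out ≈ 2.16 V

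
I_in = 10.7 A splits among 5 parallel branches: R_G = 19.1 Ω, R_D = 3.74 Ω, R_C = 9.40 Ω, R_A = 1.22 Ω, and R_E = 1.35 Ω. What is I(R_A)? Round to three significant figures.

I ≈ 4.41 A

ΣG = 1/19.1 + 1/3.74 + 1/9.40 + 1/1.22 + 1/1.35 = 1.987.
R_A takes the fraction G_k/ΣG = 0.8197/1.987 = 0.4126, so I = 10.7 × 0.4126 = 4.415 A.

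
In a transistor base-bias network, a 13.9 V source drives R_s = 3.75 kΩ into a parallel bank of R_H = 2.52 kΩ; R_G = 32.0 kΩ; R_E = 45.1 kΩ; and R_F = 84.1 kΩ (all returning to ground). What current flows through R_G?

I ≈ 0.159 mA

Parallel bank: R_p = 1/(1/2.52 + 1/32.0 + 1/45.1 + 1/84.1) = 2.164 kΩ.
V_A = 13.9 × 2.164/5.914 = 5.086 V.
I(R_G) = V_A / R_G = 5.086/32.0 = 0.1589 mA.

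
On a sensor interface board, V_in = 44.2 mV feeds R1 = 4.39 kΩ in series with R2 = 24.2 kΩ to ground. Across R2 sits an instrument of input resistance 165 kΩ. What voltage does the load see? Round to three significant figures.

V_out ≈ 36.6 mV

R2 ‖ R_L = (24.2 × 165)/(24.2 + 165) = 21.10 kΩ.
Then V_out = V_in · R2'/(R1 + R2') = 44.2 × 21.10/25.49 = 36.59 mV.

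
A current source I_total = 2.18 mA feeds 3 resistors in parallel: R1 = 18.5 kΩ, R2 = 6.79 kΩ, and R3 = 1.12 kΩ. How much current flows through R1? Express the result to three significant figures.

I ≈ 0.108 mA

Total conductance ΣG = 1/18.5 + 1/6.79 + 1/1.12 = 1.094 (units of 1/kΩ).
Current divider: I(R1) = I_total · G_k/ΣG = 2.18 × (0.05405/1.094) = 2.18 × 0.04940 = 0.1077 mA.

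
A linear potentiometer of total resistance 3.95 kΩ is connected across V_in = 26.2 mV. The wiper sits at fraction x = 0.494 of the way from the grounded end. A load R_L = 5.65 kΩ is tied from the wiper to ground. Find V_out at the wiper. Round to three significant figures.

V_out ≈ 11.0 mV

The pot divides into 1.999 kΩ above the wiper and 1.951 kΩ below.
(x·R_p) ‖ R_L = 1.450 kΩ.
V_out = 26.2 × 1.450/(1.999 + 1.450) = 11.02 mV.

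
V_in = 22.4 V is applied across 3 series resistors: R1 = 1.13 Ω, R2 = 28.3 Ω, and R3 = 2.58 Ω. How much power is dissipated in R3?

P ≈ 1.26 W

Series current I = V_in/ΣR = 22.4/32.01 = 0.6998 A.
P(R3) = I²·R3 = (0.6998)² × 2.58 = 1.263 W.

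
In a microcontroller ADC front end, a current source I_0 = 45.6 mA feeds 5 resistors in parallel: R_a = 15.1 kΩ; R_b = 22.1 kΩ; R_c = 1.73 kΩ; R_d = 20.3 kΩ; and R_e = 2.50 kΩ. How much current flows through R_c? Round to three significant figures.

I ≈ 23.1 mA

ΣG = 1/15.1 + 1/22.1 + 1/1.73 + 1/20.3 + 1/2.50 = 1.139.
By the current-divider rule, I = I_0 · G_k/ΣG = 45.6 × 0.5076 = 23.15 mA.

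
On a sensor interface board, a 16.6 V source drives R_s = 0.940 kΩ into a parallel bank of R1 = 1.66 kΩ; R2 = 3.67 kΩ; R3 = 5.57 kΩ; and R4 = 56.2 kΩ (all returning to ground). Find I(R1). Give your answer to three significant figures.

Parallel bank: R_p = 1/(1/1.66 + 1/3.67 + 1/5.57 + 1/56.2) = 0.9326 kΩ.
Node voltage V_A = V_s · R_p/(R_s + R_p) = 16.6 × 0.4980 = 8.267 V.
I(R1) = V_A / R1 = 8.267/1.66 = 4.980 mA.
(Check via current divider: I_total = 8.864 mA; share G_k/ΣG = 0.5618 → same result.)

I ≈ 4.98 mA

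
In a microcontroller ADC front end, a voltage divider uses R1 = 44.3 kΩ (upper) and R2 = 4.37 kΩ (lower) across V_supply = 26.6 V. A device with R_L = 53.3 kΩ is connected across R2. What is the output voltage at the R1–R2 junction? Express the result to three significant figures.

V_out ≈ 2.22 V

First combine the lower leg with the load: R2 ‖ R_L = 4.039 kΩ.
Then V_out = V_supply · R2'/(R1 + R2') = 26.6 × 4.039/48.34 = 2.223 V.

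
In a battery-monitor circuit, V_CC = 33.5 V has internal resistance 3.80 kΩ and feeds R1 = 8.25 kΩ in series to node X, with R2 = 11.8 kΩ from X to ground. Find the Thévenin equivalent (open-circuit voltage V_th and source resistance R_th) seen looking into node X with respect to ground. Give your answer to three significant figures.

V_th ≈ 16.6 V, R_th ≈ 5.96 kΩ

R1' = 3.80 + 8.25 = 12.05 kΩ (source resistance + R1).
Open-circuit (no load on X): V_th = V_CC · R2/(R1' + R2) = 33.5 × 11.8/(12.05 + 11.8) = 16.57 V.
With V_CC suppressed (replaced by a short), R_th = R1' ‖ R2 = (12.05 × 11.8)/(12.05 + 11.8) = 5.962 kΩ.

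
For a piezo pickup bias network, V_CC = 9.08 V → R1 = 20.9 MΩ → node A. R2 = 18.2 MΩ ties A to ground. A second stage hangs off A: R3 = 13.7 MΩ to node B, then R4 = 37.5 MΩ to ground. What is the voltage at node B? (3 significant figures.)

V_B ≈ 2.60 V

The second stage (R3 + R4 = 51.20 MΩ) loads node A in parallel with R2.
R2 ‖ (R3+R4) = 13.43 MΩ.
First divider: V_A = V_CC · 13.43/(20.9 + 13.43) = 3.552 V.
Then the unloaded second divider: V_B = V_A × R4/(R3+R4) = 3.552 × 0.7324 = 2.601 V.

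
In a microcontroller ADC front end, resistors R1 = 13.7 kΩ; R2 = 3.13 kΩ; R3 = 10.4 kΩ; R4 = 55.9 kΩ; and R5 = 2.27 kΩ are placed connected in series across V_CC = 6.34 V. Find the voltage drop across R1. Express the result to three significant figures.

V ≈ 1.02 V

Total series resistance ΣR = 13.7 + 3.13 + 10.4 + 55.9 + 2.27 = 85.40 kΩ.
Voltage divider: V = V_CC · (13.70 / 85.40) = 6.34 × 0.1604 = 1.017 V.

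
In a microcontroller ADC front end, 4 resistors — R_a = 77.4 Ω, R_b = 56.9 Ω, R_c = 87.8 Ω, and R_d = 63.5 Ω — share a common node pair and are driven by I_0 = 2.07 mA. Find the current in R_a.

Conductances: ΣG = 1/77.4 + 1/56.9 + 1/87.8 + 1/63.5 = 0.05763 (1/Ω).
R_a takes the fraction G_k/ΣG = 0.01292/0.05763 = 0.2242, so I = 2.07 × 0.2242 = 0.4640 mA.

I ≈ 0.464 mA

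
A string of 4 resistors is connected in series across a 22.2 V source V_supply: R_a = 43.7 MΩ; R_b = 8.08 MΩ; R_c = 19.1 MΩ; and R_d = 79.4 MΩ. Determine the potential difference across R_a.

V ≈ 6.46 V

Series total: ΣR = 43.7 + 8.08 + 19.1 + 79.4 = 150.3 MΩ.
By the voltage-divider rule, V = 22.2 × 43.70/150.3 = 6.456 V.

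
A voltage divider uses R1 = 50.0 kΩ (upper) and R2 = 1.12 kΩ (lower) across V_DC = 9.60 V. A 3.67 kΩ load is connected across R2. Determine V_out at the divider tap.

V_out ≈ 0.162 V

R2 ‖ R_L = (1.12 × 3.67)/(1.12 + 3.67) = 0.8581 kΩ.
Now apply the divider: V_out = 9.60 × 0.01687 = 0.1620 V.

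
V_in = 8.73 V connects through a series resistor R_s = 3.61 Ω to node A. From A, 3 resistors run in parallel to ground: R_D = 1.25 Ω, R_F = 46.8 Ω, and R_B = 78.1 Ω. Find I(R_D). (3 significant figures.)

I ≈ 1.74 A

Equivalent of the parallel group: R_p = 1.199 Ω.
Node voltage V_A = V_in · R_p/(R_s + R_p) = 8.73 × 0.2493 = 2.176 V.
I(R_D) = V_A / R_D = 2.176/1.25 = 1.741 A.
(Equivalently: I_total = 1.815 A, then current-divider fraction G_k/ΣG = 0.9590.)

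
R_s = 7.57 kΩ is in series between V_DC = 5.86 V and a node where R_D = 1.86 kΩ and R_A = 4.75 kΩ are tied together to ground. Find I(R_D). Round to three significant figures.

Equivalent of the parallel group: R_p = 1.337 kΩ.
Node voltage V_A = V_DC · R_p/(R_s + R_p) = 5.86 × 0.1501 = 0.8794 V.
Branch current I = V_A/R_D = 0.8794/1.86 = 0.4728 mA.
(Check via current divider: I_total = 0.6579 mA; share G_k/ΣG = 0.7186 → same result.)

I ≈ 0.473 mA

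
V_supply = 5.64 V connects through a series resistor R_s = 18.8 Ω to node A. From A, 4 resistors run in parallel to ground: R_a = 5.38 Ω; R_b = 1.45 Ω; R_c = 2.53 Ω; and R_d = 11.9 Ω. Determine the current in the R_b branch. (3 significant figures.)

Combine the parallel branches: R_p = (1/5.38 + 1/1.45 + 1/2.53 + 1/11.9)⁻¹ = 0.7381 Ω.
V_A by voltage divider: V_A = 5.64 × 0.7381/(18.8 + 0.7381) = 0.2131 V.
I(R_b) = V_A / R_b = 0.2131/1.45 = 0.1469 A.
(Check via current divider: I_total = 0.2887 A; share G_k/ΣG = 0.5090 → same result.)

I ≈ 0.147 A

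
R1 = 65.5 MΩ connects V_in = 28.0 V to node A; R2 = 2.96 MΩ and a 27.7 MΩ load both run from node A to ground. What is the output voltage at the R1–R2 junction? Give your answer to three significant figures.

V_out ≈ 1.10 V

R2 ‖ R_L = (2.96 × 27.7)/(2.96 + 27.7) = 2.674 MΩ.
Now apply the divider: V_out = 28.0 × 0.03923 = 1.098 V.
(Unloaded it would be 1.21 V; the load pulls it down.)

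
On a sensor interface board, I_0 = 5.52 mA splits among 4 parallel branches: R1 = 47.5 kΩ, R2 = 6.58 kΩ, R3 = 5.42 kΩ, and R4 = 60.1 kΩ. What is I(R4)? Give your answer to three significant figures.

Total conductance ΣG = 1/47.5 + 1/6.58 + 1/5.42 + 1/60.1 = 0.3742 (units of 1/kΩ).
R4 takes the fraction G_k/ΣG = 0.01664/0.3742 = 0.04447, so I = 5.52 × 0.04447 = 0.2455 mA.

I ≈ 0.245 mA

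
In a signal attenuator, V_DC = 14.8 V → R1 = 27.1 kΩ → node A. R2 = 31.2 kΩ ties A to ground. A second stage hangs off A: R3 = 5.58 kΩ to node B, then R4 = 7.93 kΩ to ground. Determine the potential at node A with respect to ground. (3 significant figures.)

V_A ≈ 3.82 V

The second stage (R3 + R4 = 13.51 kΩ) loads node A in parallel with R2.
Effective lower resistance at A: R2 ‖ 13.51 = 9.428 kΩ.
First divider: V_A = V_DC · 9.428/(27.1 + 9.428) = 3.820 V.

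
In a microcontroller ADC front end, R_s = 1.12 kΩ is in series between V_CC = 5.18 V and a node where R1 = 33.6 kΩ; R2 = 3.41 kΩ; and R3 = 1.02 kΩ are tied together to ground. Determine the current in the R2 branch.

Combine the parallel branches: R_p = (1/33.6 + 1/3.41 + 1/1.02)⁻¹ = 0.7672 kΩ.
V_A = 5.18 × 0.7672/1.887 = 2.106 V.
Branch current I = V_A/R2 = 2.106/3.41 = 0.6176 mA.
(Equivalently: I_total = 2.745 mA, then current-divider fraction G_k/ΣG = 0.2250.)

I ≈ 0.618 mA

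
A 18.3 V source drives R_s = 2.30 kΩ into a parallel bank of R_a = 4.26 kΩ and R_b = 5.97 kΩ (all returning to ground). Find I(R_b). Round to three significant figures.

Equivalent of the parallel group: R_p = 2.486 kΩ.
V_A by voltage divider: V_A = 18.3 × 2.486/(2.30 + 2.486) = 9.506 V.
I(R_b) = V_A / R_b = 9.506/5.97 = 1.592 mA.

I ≈ 1.59 mA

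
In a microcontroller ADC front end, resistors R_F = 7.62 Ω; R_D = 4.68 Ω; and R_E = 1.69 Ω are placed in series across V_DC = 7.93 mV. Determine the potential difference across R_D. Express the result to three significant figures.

V ≈ 2.65 mV

ΣR = 7.62 + 4.68 + 1.69 = 13.99 Ω.
Voltage divider: V = V_DC · (4.680 / 13.99) = 7.93 × 0.3345 = 2.653 mV.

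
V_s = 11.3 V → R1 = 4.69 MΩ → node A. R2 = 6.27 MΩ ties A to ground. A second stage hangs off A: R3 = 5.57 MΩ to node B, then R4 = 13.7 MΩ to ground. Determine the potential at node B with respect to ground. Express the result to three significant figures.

Node A sees R2 in parallel with the series input of stage 2, R3 + R4 = 19.27 MΩ.
Effective lower resistance at A: R2 ‖ 19.27 = 4.731 MΩ.
So V_A = 11.3 × 0.5022 = 5.674 V.
V_B = V_A × 0.7109 = 4.034 V.

V_B ≈ 4.03 V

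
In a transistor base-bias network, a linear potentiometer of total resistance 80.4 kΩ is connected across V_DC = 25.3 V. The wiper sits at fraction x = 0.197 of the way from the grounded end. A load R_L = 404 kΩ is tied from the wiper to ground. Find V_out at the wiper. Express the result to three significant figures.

Split the track: R_lower = x·R_p = 15.84 kΩ, R_upper = (1−x)·R_p = 64.56 kΩ.
R_L loads the lower segment: effective lower R = 15.24 kΩ.
V_out = 25.3 × 15.24/(64.56 + 15.24) = 4.832 V.
(Unloaded: V_out = x·V_DC = 4.98 V.)

V_out ≈ 4.83 V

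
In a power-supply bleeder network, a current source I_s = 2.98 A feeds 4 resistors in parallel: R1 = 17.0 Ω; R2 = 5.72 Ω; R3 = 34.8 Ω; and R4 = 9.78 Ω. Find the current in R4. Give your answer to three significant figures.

I ≈ 0.836 A

ΣG = 1/17.0 + 1/5.72 + 1/34.8 + 1/9.78 = 0.3646.
Current divider: I(R4) = I_s · G_k/ΣG = 2.98 × (0.1022/0.3646) = 2.98 × 0.2804 = 0.8356 A.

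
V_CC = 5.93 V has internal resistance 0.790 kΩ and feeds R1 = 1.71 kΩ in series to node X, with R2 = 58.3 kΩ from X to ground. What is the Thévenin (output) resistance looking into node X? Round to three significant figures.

R1' = 0.790 + 1.71 = 2.500 kΩ (source resistance + R1).
Looking into X with the source shorted: R_th = R1'·R2/(R1'+R2) = 2.500 × 58.3/60.80 = 2.397 kΩ.

R_th ≈ 2.40 kΩ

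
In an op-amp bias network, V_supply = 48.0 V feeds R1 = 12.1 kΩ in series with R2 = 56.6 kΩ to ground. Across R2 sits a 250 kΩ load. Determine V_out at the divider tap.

First combine the lower leg with the load: R2 ‖ R_L = 46.15 kΩ.
Now apply the divider: V_out = 48.0 × 0.7923 = 38.03 V.

V_out ≈ 38.0 V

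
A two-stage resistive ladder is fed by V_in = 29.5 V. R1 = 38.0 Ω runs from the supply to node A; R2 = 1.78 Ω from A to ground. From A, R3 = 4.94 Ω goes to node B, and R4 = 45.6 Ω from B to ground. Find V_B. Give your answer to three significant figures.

V_B ≈ 1.15 V

The second stage (R3 + R4 = 50.54 Ω) loads node A in parallel with R2.
Effective lower resistance at A: R2 ‖ 50.54 = 1.719 Ω.
V_A = 29.5 × 1.719/(38.0 + 1.719) = 1.277 V.
Stage 2 is unloaded, so V_B = V_A · R4/(R3+R4) = 1.277 × 45.6/50.54 = 1.152 V.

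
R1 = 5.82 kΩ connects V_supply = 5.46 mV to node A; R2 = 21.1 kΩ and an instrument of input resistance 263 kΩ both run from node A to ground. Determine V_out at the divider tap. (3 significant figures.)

V_out ≈ 4.21 mV

R2 ‖ R_L = (21.1 × 263)/(21.1 + 263) = 19.53 kΩ.
Now apply the divider: V_out = 5.46 × 0.7704 = 4.207 mV.
(Unloaded it would be 4.28 mV; the load pulls it down.)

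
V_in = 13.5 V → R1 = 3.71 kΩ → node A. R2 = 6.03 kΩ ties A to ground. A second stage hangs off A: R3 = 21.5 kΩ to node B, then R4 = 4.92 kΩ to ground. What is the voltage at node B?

Looking into the second stage from A: R3 + R4 = 26.42 kΩ appears in parallel with R2.
Effective lower resistance at A: R2 ‖ 26.42 = 4.909 kΩ.
V_A = 13.5 × 4.909/(3.71 + 4.909) = 7.689 V.
V_B = V_A × 0.1862 = 1.432 V.

V_B ≈ 1.43 V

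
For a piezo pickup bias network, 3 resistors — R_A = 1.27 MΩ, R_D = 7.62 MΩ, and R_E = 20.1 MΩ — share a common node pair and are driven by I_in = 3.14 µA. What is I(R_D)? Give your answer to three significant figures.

I ≈ 0.426 µA

ΣG = 1/1.27 + 1/7.62 + 1/20.1 = 0.9684.
By the current-divider rule, I = I_in · G_k/ΣG = 3.14 × 0.1355 = 0.4255 µA.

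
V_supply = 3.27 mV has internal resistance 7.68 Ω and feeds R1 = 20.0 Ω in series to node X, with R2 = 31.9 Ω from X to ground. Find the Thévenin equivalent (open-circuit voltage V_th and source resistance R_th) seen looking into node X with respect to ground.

R1' = 7.68 + 20.0 = 27.68 Ω (source resistance + R1).
Open-circuit (no load on X): V_th = V_supply · R2/(R1' + R2) = 3.27 × 31.9/(27.68 + 31.9) = 1.751 mV.
Zeroing V_supply shorts the top of R1' to ground, so R_th = R1' ‖ R2 = 14.82 Ω.

V_th ≈ 1.75 mV, R_th ≈ 14.8 Ω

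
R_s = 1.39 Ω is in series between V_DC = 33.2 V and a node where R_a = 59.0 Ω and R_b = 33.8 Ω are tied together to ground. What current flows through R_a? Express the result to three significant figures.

Equivalent of the parallel group: R_p = 21.49 Ω.
V_A = 33.2 × 21.49/22.88 = 31.18 V.
I(R_a) = V_A / R_a = 31.18/59.0 = 0.5285 A.

I ≈ 0.529 A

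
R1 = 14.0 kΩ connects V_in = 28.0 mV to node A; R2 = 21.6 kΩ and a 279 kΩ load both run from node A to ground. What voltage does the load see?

V_out ≈ 16.5 mV

First combine the lower leg with the load: R2 ‖ R_L = 20.05 kΩ.
Now apply the divider: V_out = 28.0 × 0.5888 = 16.49 mV.
(Unloaded it would be 17.0 mV; the load pulls it down.)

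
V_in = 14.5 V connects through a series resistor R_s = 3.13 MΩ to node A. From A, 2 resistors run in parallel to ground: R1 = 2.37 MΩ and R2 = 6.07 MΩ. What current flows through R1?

I ≈ 2.16 µA

Equivalent of the parallel group: R_p = 1.704 MΩ.
Node voltage V_A = V_in · R_p/(R_s + R_p) = 14.5 × 0.3526 = 5.112 V.
Branch current I = V_A/R1 = 5.112/2.37 = 2.157 µA.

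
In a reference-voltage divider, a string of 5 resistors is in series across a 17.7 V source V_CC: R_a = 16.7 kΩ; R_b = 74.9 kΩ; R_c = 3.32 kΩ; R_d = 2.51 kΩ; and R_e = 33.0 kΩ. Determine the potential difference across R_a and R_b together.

Total series resistance ΣR = 16.7 + 74.9 + 3.32 + 2.51 + 33.0 = 130.4 kΩ.
R_{R_a..R_b} = 16.7 + 74.9 = 91.60 kΩ.
By the voltage-divider rule, V = 17.7 × 91.60/130.4 = 12.43 V.

V ≈ 12.4 V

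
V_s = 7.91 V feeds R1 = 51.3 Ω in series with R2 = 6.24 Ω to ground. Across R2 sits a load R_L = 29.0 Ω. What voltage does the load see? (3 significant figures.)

R2 ‖ R_L = (6.24 × 29.0)/(6.24 + 29.0) = 5.135 Ω.
Then V_out = V_s · R2'/(R1 + R2') = 7.91 × 5.135/56.44 = 0.7197 V.
(Unloaded it would be 0.858 V; the load pulls it down.)

V_out ≈ 0.720 V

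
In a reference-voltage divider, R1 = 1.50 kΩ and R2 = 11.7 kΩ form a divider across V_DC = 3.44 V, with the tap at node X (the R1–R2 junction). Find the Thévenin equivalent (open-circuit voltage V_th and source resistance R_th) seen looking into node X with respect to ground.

V_th ≈ 3.05 V, R_th ≈ 1.33 kΩ

V_th is the unloaded tap voltage: V_DC · R2/(R1+R2) = 3.44 × 0.8864 = 3.049 V.
Zeroing V_DC shorts the top of R1 to ground, so R_th = R1 ‖ R2 = 1.330 kΩ.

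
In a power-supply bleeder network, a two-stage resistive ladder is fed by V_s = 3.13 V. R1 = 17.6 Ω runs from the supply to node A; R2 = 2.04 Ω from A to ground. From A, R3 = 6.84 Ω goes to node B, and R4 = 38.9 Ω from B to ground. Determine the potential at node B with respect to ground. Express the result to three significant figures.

Looking into the second stage from A: R3 + R4 = 45.74 Ω appears in parallel with R2.
R2 ‖ (R3+R4) = 1.953 Ω.
So V_A = 3.13 × 0.09988 = 0.3126 V.
Stage 2 is unloaded, so V_B = V_A · R4/(R3+R4) = 0.3126 × 38.9/45.74 = 0.2659 V.

V_B ≈ 0.266 V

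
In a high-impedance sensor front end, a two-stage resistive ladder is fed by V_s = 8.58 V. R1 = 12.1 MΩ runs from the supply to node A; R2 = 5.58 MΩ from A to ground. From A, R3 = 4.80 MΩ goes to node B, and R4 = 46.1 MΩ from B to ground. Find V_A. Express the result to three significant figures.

The second stage (R3 + R4 = 50.90 MΩ) loads node A in parallel with R2.
R2 ‖ (R3+R4) = 5.029 MΩ.
V_A = 8.58 × 5.029/(12.1 + 5.029) = 2.519 V.

V_A ≈ 2.52 V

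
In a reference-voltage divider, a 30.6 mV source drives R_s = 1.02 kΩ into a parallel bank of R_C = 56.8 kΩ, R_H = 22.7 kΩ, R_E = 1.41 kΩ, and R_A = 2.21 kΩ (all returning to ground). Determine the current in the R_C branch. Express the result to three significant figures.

I ≈ 0.240 µA

Combine the parallel branches: R_p = (1/56.8 + 1/22.7 + 1/1.41 + 1/2.21)⁻¹ = 0.8174 kΩ.
V_A = 30.6 × 0.8174/1.837 = 13.61 mV.
I(R_C) = V_A / R_C = 13.61/56.8 = 0.2397 µA.
(Check via current divider: I_total = 16.65 µA; share G_k/ΣG = 0.01439 → same result.)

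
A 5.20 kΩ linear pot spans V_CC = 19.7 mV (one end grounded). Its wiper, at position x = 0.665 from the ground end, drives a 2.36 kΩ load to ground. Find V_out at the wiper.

V_out ≈ 8.79 mV

The pot divides into 1.742 kΩ above the wiper and 3.458 kΩ below.
(x·R_p) ‖ R_L = 1.403 kΩ.
Loaded-divider output: V_out = 19.7 × 0.4461 = 8.787 mV.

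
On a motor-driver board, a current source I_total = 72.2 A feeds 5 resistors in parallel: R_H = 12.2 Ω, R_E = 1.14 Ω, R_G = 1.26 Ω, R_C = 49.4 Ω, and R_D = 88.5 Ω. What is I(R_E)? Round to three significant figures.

Total conductance ΣG = 1/12.2 + 1/1.14 + 1/1.26 + 1/49.4 + 1/88.5 = 1.784 (units of 1/Ω).
By the current-divider rule, I = I_total · G_k/ΣG = 72.2 × 0.4916 = 35.49 A.

I ≈ 35.5 A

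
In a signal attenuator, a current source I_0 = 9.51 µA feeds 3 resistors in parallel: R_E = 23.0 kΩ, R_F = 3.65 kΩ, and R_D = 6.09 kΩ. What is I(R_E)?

I ≈ 0.858 µA

ΣG = 1/23.0 + 1/3.65 + 1/6.09 = 0.4817.
By the current-divider rule, I = I_0 · G_k/ΣG = 9.51 × 0.09027 = 0.8585 µA.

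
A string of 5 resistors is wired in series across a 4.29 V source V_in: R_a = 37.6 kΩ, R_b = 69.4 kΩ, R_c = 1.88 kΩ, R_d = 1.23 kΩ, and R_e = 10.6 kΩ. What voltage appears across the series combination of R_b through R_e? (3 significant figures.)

ΣR = 37.6 + 69.4 + 1.88 + 1.23 + 10.6 = 120.7 kΩ.
R_{R_b..R_e} = 69.4 + 1.88 + 1.23 + 10.6 = 83.11 kΩ.
V = V_in · R/ΣR = 4.29 × 0.6885 = 2.954 V.

V ≈ 2.95 V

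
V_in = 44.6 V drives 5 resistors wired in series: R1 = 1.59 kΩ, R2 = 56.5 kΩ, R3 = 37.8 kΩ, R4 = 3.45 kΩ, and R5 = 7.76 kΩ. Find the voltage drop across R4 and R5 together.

V ≈ 4.67 V

ΣR = 1.59 + 56.5 + 37.8 + 3.45 + 7.76 = 107.1 kΩ.
R_{R4..R5} = 3.45 + 7.76 = 11.21 kΩ.
By the voltage-divider rule, V = 44.6 × 11.21/107.1 = 4.668 V.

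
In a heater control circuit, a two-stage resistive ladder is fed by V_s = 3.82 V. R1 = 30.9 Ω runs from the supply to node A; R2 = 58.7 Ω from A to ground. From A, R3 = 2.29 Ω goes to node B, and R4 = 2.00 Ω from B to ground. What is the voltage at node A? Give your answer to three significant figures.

Node A sees R2 in parallel with the series input of stage 2, R3 + R4 = 4.290 Ω.
Effective lower resistance at A: R2 ‖ 4.290 = 3.998 Ω.
First divider: V_A = V_s · 3.998/(30.9 + 3.998) = 0.4376 V.

V_A ≈ 0.438 V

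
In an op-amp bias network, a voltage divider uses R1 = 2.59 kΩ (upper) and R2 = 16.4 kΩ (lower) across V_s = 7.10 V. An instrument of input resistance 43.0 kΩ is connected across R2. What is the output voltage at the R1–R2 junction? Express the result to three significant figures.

V_out ≈ 5.83 V

The load sits in parallel with R2, giving an effective lower resistance R2' = R2·R_L/(R2+R_L) = 11.87 kΩ.
Then V_out = V_s · R2'/(R1 + R2') = 7.10 × 11.87/14.46 = 5.828 V.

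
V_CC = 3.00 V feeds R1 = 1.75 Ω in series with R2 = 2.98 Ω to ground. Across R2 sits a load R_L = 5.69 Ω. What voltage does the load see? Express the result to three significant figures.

V_out ≈ 1.58 V

First combine the lower leg with the load: R2 ‖ R_L = 1.956 Ω.
Then V_out = V_CC · R2'/(R1 + R2') = 3.00 × 1.956/3.706 = 1.583 V.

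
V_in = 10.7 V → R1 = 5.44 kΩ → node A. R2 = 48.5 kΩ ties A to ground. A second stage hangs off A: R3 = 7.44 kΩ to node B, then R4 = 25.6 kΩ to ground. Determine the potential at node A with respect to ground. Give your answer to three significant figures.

Looking into the second stage from A: R3 + R4 = 33.04 kΩ appears in parallel with R2.
Effective lower resistance at A: R2 ‖ 33.04 = 19.65 kΩ.
So V_A = 10.7 × 0.7832 = 8.380 V.

V_A ≈ 8.38 V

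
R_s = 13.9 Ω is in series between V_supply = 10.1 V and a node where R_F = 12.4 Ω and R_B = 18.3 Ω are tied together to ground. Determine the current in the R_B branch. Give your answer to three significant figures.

Combine the parallel branches: R_p = (1/12.4 + 1/18.3)⁻¹ = 7.392 Ω.
V_A = 10.1 × 7.392/21.29 = 3.506 V.
I(R_B) = V_A / R_B = 3.506/18.3 = 0.1916 A.
(Equivalently: I_total = 0.4744 A, then current-divider fraction G_k/ΣG = 0.4039.)

I ≈ 0.192 A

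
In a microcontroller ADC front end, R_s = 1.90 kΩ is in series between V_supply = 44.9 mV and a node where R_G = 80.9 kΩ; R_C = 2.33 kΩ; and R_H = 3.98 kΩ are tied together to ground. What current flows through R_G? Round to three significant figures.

I ≈ 0.240 µA

Equivalent of the parallel group: R_p = 1.443 kΩ.
V_A = 44.9 × 1.443/3.343 = 19.38 mV.
I(R_G) = V_A / R_G = 19.38/80.9 = 0.2396 µA.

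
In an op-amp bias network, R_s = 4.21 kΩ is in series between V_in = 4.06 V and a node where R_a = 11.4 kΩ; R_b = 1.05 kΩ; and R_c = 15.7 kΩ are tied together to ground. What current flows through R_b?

I ≈ 0.685 mA

Parallel bank: R_p = 1/(1/11.4 + 1/1.05 + 1/15.7) = 0.9060 kΩ.
V_A by voltage divider: V_A = 4.06 × 0.9060/(4.21 + 0.9060) = 0.7190 V.
Branch current I = V_A/R_b = 0.7190/1.05 = 0.6847 mA.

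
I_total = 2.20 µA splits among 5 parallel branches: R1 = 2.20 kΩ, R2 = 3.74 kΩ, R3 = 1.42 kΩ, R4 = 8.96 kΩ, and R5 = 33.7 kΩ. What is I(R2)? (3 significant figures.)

ΣG = 1/2.20 + 1/3.74 + 1/1.42 + 1/8.96 + 1/33.7 = 1.567.
Current divider: I(R2) = I_total · G_k/ΣG = 2.20 × (0.2674/1.567) = 2.20 × 0.1706 = 0.3753 µA.

I ≈ 0.375 µA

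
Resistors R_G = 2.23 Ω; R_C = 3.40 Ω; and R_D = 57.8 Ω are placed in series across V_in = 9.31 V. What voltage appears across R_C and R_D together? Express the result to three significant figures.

Total series resistance ΣR = 2.23 + 3.40 + 57.8 = 63.43 Ω.
R_{R_C..R_D} = 3.40 + 57.8 = 61.20 Ω.
V = V_in · R/ΣR = 9.31 × 0.9648 = 8.983 V.

V ≈ 8.98 V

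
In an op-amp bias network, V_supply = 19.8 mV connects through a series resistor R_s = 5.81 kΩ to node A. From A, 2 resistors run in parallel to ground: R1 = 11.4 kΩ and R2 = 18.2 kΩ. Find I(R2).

I ≈ 0.595 µA

Combine the parallel branches: R_p = (1/11.4 + 1/18.2)⁻¹ = 7.009 kΩ.
Node voltage V_A = V_supply · R_p/(R_s + R_p) = 19.8 × 0.5468 = 10.83 mV.
I(R2) = V_A / R2 = 10.83/18.2 = 0.5949 µA.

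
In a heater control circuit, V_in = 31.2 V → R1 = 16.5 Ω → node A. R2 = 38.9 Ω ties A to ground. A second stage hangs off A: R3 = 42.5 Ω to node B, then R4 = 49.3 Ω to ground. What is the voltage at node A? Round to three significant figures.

Node A sees R2 in parallel with the series input of stage 2, R3 + R4 = 91.80 Ω.
R2 ‖ (R3+R4) = 27.32 Ω.
So V_A = 31.2 × 0.6235 = 19.45 V.

V_A ≈ 19.5 V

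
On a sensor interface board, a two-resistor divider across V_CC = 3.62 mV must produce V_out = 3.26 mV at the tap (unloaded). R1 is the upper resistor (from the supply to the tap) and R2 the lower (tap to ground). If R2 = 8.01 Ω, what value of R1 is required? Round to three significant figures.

R1 ≈ 0.885 Ω

The divider ratio is R2/(R1+R2) = 3.26/3.62 = 0.9006.
R1 = R2·(1/k − 1) = 8.01 × 0.1104 = 0.8845 Ω.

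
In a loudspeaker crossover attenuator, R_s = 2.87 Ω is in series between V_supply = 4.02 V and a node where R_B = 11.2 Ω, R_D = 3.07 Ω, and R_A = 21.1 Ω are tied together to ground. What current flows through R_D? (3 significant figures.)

I ≈ 0.563 A

Parallel bank: R_p = 1/(1/11.2 + 1/3.07 + 1/21.1) = 2.163 Ω.
V_A = 4.02 × 2.163/5.033 = 1.727 V.
I(R_D) = V_A / R_D = 1.727/3.07 = 0.5627 A.
(Equivalently: I_total = 0.7988 A, then current-divider fraction G_k/ΣG = 0.7044.)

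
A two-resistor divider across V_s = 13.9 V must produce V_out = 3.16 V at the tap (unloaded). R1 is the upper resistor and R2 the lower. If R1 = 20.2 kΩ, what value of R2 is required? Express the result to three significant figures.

V_out/V_s = R2/(R1+R2) = 0.2273.
Rearranging, R2 = R1·k/(1−k) = 20.2 × 0.2942 = 5.943 kΩ.

R2 ≈ 5.94 kΩ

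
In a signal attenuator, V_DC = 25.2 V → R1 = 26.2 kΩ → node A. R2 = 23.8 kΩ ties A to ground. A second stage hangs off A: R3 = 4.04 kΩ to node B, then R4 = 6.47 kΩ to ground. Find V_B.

V_B ≈ 3.38 V

The second stage (R3 + R4 = 10.51 kΩ) loads node A in parallel with R2.
Effective lower resistance at A: R2 ‖ 10.51 = 7.291 kΩ.
First divider: V_A = V_DC · 7.291/(26.2 + 7.291) = 5.486 V.
Then the unloaded second divider: V_B = V_A × R4/(R3+R4) = 5.486 × 0.6156 = 3.377 V.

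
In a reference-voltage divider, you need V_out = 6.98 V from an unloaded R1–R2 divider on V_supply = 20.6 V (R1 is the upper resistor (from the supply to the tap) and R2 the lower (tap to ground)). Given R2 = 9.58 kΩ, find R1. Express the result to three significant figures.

R1 ≈ 18.7 kΩ

Required fraction k = V_out/V_supply = 0.3388.
Rearranging, R1 = R2·(1−k)/k = 9.58 × 1.951 = 18.69 kΩ.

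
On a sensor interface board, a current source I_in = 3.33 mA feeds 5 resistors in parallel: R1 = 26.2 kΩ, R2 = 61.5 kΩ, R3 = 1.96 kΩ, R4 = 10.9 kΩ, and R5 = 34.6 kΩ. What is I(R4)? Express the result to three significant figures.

I ≈ 0.446 mA

Conductances: ΣG = 1/26.2 + 1/61.5 + 1/1.96 + 1/10.9 + 1/34.6 = 0.6853 (1/kΩ).
R4 takes the fraction G_k/ΣG = 0.09174/0.6853 = 0.1339, so I = 3.33 × 0.1339 = 0.4458 mA.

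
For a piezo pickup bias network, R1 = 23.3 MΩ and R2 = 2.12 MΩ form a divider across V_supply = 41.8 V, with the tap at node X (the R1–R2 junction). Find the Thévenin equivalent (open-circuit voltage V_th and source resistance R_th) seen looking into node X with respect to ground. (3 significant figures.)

V_th ≈ 3.49 V, R_th ≈ 1.94 MΩ

V_th is the unloaded tap voltage: V_supply · R2/(R1+R2) = 41.8 × 0.08340 = 3.486 V.
With V_supply suppressed (replaced by a short), R_th = R1 ‖ R2 = (23.30 × 2.12)/(23.30 + 2.12) = 1.943 MΩ.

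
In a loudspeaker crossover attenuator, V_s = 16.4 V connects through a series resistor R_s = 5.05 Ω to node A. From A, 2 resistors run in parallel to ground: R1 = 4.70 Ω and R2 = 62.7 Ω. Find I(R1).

Combine the parallel branches: R_p = (1/4.70 + 1/62.7)⁻¹ = 4.372 Ω.
Node voltage V_A = V_s · R_p/(R_s + R_p) = 16.4 × 0.4640 = 7.610 V.
Branch current I = V_A/R1 = 7.610/4.70 = 1.619 A.

I ≈ 1.62 A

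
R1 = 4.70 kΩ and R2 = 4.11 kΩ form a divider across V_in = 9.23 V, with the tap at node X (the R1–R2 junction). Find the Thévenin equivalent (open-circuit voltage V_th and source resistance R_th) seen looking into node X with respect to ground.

Open-circuit (no load on X): V_th = V_in · R2/(R1 + R2) = 9.23 × 4.11/(4.700 + 4.11) = 4.306 V.
Looking into X with the source shorted: R_th = R1·R2/(R1+R2) = 4.700 × 4.11/8.810 = 2.193 kΩ.

V_th ≈ 4.31 V, R_th ≈ 2.19 kΩ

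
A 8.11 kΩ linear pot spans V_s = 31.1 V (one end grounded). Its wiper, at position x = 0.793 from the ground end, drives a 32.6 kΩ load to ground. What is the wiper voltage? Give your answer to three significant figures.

Split the track: R_lower = x·R_p = 6.431 kΩ, R_upper = (1−x)·R_p = 1.679 kΩ.
Lower segment in parallel with the load: 6.431 ‖ 32.6 = 5.372 kΩ.
Then V_out = V_s · 5.372/(1.679 + 5.372) = 23.69 V.

V_out ≈ 23.7 V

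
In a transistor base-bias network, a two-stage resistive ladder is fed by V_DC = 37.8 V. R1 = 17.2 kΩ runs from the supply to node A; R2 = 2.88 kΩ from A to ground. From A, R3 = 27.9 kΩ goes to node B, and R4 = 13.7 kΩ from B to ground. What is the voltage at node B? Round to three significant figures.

V_B ≈ 1.69 V

Node A sees R2 in parallel with the series input of stage 2, R3 + R4 = 41.60 kΩ.
R2 ‖ (R3+R4) = 2.694 kΩ.
V_A = 37.8 × 2.694/(17.2 + 2.694) = 5.118 V.
Stage 2 is unloaded, so V_B = V_A · R4/(R3+R4) = 5.118 × 13.7/41.60 = 1.685 V.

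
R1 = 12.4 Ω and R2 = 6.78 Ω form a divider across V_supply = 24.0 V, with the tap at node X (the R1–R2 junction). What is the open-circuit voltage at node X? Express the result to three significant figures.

V_th is the unloaded tap voltage: V_supply · R2/(R1+R2) = 24.0 × 0.3535 = 8.484 V.

V_th ≈ 8.48 V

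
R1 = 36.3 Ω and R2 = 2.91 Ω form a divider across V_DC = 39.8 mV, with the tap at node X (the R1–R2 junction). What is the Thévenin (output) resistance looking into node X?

R_th ≈ 2.69 Ω

Looking into X with the source shorted: R_th = R1·R2/(R1+R2) = 36.30 × 2.91/39.21 = 2.694 Ω.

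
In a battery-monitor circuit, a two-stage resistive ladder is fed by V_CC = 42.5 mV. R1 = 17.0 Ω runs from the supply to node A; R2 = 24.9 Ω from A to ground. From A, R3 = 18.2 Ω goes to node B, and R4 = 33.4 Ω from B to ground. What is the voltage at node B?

Looking into the second stage from A: R3 + R4 = 51.60 Ω appears in parallel with R2.
Effective lower resistance at A: R2 ‖ 51.60 = 16.80 Ω.
V_A = 42.5 × 16.80/(17.0 + 16.80) = 21.12 mV.
V_B = V_A × 0.6473 = 13.67 mV.

V_B ≈ 13.7 mV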